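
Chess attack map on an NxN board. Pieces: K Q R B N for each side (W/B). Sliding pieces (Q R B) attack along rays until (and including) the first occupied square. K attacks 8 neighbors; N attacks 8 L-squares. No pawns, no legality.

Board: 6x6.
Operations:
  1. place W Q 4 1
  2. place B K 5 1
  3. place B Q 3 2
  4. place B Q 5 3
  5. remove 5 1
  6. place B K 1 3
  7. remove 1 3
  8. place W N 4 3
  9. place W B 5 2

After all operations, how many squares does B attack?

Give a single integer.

Answer: 21

Derivation:
Op 1: place WQ@(4,1)
Op 2: place BK@(5,1)
Op 3: place BQ@(3,2)
Op 4: place BQ@(5,3)
Op 5: remove (5,1)
Op 6: place BK@(1,3)
Op 7: remove (1,3)
Op 8: place WN@(4,3)
Op 9: place WB@(5,2)
Per-piece attacks for B:
  BQ@(3,2): attacks (3,3) (3,4) (3,5) (3,1) (3,0) (4,2) (5,2) (2,2) (1,2) (0,2) (4,3) (4,1) (2,3) (1,4) (0,5) (2,1) (1,0) [ray(1,0) blocked at (5,2); ray(1,1) blocked at (4,3); ray(1,-1) blocked at (4,1)]
  BQ@(5,3): attacks (5,4) (5,5) (5,2) (4,3) (4,4) (3,5) (4,2) (3,1) (2,0) [ray(0,-1) blocked at (5,2); ray(-1,0) blocked at (4,3)]
Union (21 distinct): (0,2) (0,5) (1,0) (1,2) (1,4) (2,0) (2,1) (2,2) (2,3) (3,0) (3,1) (3,3) (3,4) (3,5) (4,1) (4,2) (4,3) (4,4) (5,2) (5,4) (5,5)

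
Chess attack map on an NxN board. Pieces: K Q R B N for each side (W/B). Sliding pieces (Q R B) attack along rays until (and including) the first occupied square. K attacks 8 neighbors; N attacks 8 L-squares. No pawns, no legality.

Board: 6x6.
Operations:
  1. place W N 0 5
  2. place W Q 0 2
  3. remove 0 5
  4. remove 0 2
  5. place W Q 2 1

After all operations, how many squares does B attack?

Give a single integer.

Answer: 0

Derivation:
Op 1: place WN@(0,5)
Op 2: place WQ@(0,2)
Op 3: remove (0,5)
Op 4: remove (0,2)
Op 5: place WQ@(2,1)
Per-piece attacks for B:
Union (0 distinct): (none)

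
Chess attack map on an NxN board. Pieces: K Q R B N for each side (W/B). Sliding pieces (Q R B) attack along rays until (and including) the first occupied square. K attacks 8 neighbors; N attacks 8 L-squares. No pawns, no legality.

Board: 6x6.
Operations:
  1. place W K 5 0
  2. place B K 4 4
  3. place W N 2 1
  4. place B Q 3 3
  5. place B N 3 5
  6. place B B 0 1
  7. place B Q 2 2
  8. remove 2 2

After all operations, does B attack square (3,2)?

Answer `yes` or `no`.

Op 1: place WK@(5,0)
Op 2: place BK@(4,4)
Op 3: place WN@(2,1)
Op 4: place BQ@(3,3)
Op 5: place BN@(3,5)
Op 6: place BB@(0,1)
Op 7: place BQ@(2,2)
Op 8: remove (2,2)
Per-piece attacks for B:
  BB@(0,1): attacks (1,2) (2,3) (3,4) (4,5) (1,0)
  BQ@(3,3): attacks (3,4) (3,5) (3,2) (3,1) (3,0) (4,3) (5,3) (2,3) (1,3) (0,3) (4,4) (4,2) (5,1) (2,4) (1,5) (2,2) (1,1) (0,0) [ray(0,1) blocked at (3,5); ray(1,1) blocked at (4,4)]
  BN@(3,5): attacks (4,3) (5,4) (2,3) (1,4)
  BK@(4,4): attacks (4,5) (4,3) (5,4) (3,4) (5,5) (5,3) (3,5) (3,3)
B attacks (3,2): yes

Answer: yes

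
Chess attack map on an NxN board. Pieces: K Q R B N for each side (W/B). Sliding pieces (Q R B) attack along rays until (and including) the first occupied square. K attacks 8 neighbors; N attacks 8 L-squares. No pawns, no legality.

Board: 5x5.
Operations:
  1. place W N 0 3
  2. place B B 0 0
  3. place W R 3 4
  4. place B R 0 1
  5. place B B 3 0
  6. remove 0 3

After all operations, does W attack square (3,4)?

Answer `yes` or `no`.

Op 1: place WN@(0,3)
Op 2: place BB@(0,0)
Op 3: place WR@(3,4)
Op 4: place BR@(0,1)
Op 5: place BB@(3,0)
Op 6: remove (0,3)
Per-piece attacks for W:
  WR@(3,4): attacks (3,3) (3,2) (3,1) (3,0) (4,4) (2,4) (1,4) (0,4) [ray(0,-1) blocked at (3,0)]
W attacks (3,4): no

Answer: no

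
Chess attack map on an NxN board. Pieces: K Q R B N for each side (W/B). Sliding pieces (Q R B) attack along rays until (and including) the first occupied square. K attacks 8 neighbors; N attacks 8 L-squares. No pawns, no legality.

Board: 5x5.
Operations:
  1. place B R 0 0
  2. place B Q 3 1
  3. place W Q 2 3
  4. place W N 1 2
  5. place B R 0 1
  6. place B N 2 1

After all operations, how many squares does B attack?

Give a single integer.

Op 1: place BR@(0,0)
Op 2: place BQ@(3,1)
Op 3: place WQ@(2,3)
Op 4: place WN@(1,2)
Op 5: place BR@(0,1)
Op 6: place BN@(2,1)
Per-piece attacks for B:
  BR@(0,0): attacks (0,1) (1,0) (2,0) (3,0) (4,0) [ray(0,1) blocked at (0,1)]
  BR@(0,1): attacks (0,2) (0,3) (0,4) (0,0) (1,1) (2,1) [ray(0,-1) blocked at (0,0); ray(1,0) blocked at (2,1)]
  BN@(2,1): attacks (3,3) (4,2) (1,3) (0,2) (4,0) (0,0)
  BQ@(3,1): attacks (3,2) (3,3) (3,4) (3,0) (4,1) (2,1) (4,2) (4,0) (2,2) (1,3) (0,4) (2,0) [ray(-1,0) blocked at (2,1)]
Union (18 distinct): (0,0) (0,1) (0,2) (0,3) (0,4) (1,0) (1,1) (1,3) (2,0) (2,1) (2,2) (3,0) (3,2) (3,3) (3,4) (4,0) (4,1) (4,2)

Answer: 18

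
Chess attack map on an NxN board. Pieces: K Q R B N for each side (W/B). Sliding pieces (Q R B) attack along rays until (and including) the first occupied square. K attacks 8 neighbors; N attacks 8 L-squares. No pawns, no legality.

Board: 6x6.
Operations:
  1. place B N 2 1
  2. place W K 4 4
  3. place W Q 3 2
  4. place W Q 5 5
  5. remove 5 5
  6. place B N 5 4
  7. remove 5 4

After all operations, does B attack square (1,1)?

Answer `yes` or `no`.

Op 1: place BN@(2,1)
Op 2: place WK@(4,4)
Op 3: place WQ@(3,2)
Op 4: place WQ@(5,5)
Op 5: remove (5,5)
Op 6: place BN@(5,4)
Op 7: remove (5,4)
Per-piece attacks for B:
  BN@(2,1): attacks (3,3) (4,2) (1,3) (0,2) (4,0) (0,0)
B attacks (1,1): no

Answer: no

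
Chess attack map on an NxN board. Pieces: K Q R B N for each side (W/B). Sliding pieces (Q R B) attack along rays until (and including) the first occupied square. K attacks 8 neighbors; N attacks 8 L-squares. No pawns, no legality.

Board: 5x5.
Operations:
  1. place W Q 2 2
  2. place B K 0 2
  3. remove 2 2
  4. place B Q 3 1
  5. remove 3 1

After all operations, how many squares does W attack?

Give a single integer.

Op 1: place WQ@(2,2)
Op 2: place BK@(0,2)
Op 3: remove (2,2)
Op 4: place BQ@(3,1)
Op 5: remove (3,1)
Per-piece attacks for W:
Union (0 distinct): (none)

Answer: 0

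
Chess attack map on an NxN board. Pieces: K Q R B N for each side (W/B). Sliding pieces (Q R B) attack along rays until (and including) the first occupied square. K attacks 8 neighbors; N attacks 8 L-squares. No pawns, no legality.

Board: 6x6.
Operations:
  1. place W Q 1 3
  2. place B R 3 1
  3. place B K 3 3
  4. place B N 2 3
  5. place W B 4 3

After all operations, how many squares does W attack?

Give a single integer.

Answer: 19

Derivation:
Op 1: place WQ@(1,3)
Op 2: place BR@(3,1)
Op 3: place BK@(3,3)
Op 4: place BN@(2,3)
Op 5: place WB@(4,3)
Per-piece attacks for W:
  WQ@(1,3): attacks (1,4) (1,5) (1,2) (1,1) (1,0) (2,3) (0,3) (2,4) (3,5) (2,2) (3,1) (0,4) (0,2) [ray(1,0) blocked at (2,3); ray(1,-1) blocked at (3,1)]
  WB@(4,3): attacks (5,4) (5,2) (3,4) (2,5) (3,2) (2,1) (1,0)
Union (19 distinct): (0,2) (0,3) (0,4) (1,0) (1,1) (1,2) (1,4) (1,5) (2,1) (2,2) (2,3) (2,4) (2,5) (3,1) (3,2) (3,4) (3,5) (5,2) (5,4)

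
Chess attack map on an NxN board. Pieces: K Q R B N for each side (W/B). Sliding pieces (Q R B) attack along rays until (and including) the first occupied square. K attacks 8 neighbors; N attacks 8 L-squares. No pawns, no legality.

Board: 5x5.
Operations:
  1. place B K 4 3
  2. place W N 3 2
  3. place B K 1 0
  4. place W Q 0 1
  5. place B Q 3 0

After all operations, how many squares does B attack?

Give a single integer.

Op 1: place BK@(4,3)
Op 2: place WN@(3,2)
Op 3: place BK@(1,0)
Op 4: place WQ@(0,1)
Op 5: place BQ@(3,0)
Per-piece attacks for B:
  BK@(1,0): attacks (1,1) (2,0) (0,0) (2,1) (0,1)
  BQ@(3,0): attacks (3,1) (3,2) (4,0) (2,0) (1,0) (4,1) (2,1) (1,2) (0,3) [ray(0,1) blocked at (3,2); ray(-1,0) blocked at (1,0)]
  BK@(4,3): attacks (4,4) (4,2) (3,3) (3,4) (3,2)
Union (16 distinct): (0,0) (0,1) (0,3) (1,0) (1,1) (1,2) (2,0) (2,1) (3,1) (3,2) (3,3) (3,4) (4,0) (4,1) (4,2) (4,4)

Answer: 16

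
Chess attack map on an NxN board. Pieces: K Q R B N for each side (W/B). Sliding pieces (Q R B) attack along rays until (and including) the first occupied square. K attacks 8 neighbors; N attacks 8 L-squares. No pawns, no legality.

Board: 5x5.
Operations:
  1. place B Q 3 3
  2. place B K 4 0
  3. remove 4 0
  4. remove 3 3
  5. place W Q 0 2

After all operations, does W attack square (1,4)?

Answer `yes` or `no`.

Answer: no

Derivation:
Op 1: place BQ@(3,3)
Op 2: place BK@(4,0)
Op 3: remove (4,0)
Op 4: remove (3,3)
Op 5: place WQ@(0,2)
Per-piece attacks for W:
  WQ@(0,2): attacks (0,3) (0,4) (0,1) (0,0) (1,2) (2,2) (3,2) (4,2) (1,3) (2,4) (1,1) (2,0)
W attacks (1,4): no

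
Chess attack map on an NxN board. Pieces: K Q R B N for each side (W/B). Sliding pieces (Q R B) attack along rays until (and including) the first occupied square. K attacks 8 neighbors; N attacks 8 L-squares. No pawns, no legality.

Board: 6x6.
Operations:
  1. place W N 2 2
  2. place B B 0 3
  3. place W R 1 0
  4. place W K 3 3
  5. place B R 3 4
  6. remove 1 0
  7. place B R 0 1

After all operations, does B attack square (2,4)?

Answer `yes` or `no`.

Answer: yes

Derivation:
Op 1: place WN@(2,2)
Op 2: place BB@(0,3)
Op 3: place WR@(1,0)
Op 4: place WK@(3,3)
Op 5: place BR@(3,4)
Op 6: remove (1,0)
Op 7: place BR@(0,1)
Per-piece attacks for B:
  BR@(0,1): attacks (0,2) (0,3) (0,0) (1,1) (2,1) (3,1) (4,1) (5,1) [ray(0,1) blocked at (0,3)]
  BB@(0,3): attacks (1,4) (2,5) (1,2) (2,1) (3,0)
  BR@(3,4): attacks (3,5) (3,3) (4,4) (5,4) (2,4) (1,4) (0,4) [ray(0,-1) blocked at (3,3)]
B attacks (2,4): yes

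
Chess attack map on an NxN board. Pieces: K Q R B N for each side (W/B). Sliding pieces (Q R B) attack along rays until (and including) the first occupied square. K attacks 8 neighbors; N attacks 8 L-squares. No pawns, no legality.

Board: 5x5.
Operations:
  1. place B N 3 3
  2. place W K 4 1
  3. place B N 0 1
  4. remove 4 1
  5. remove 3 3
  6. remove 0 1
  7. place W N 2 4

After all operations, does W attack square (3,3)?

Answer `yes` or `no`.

Answer: no

Derivation:
Op 1: place BN@(3,3)
Op 2: place WK@(4,1)
Op 3: place BN@(0,1)
Op 4: remove (4,1)
Op 5: remove (3,3)
Op 6: remove (0,1)
Op 7: place WN@(2,4)
Per-piece attacks for W:
  WN@(2,4): attacks (3,2) (4,3) (1,2) (0,3)
W attacks (3,3): no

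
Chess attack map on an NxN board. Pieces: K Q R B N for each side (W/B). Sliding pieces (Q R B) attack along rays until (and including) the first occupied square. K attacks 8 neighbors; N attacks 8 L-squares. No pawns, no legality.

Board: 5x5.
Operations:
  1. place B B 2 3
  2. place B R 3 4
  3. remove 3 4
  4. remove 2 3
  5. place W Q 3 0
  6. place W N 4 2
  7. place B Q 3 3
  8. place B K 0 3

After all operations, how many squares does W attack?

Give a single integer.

Op 1: place BB@(2,3)
Op 2: place BR@(3,4)
Op 3: remove (3,4)
Op 4: remove (2,3)
Op 5: place WQ@(3,0)
Op 6: place WN@(4,2)
Op 7: place BQ@(3,3)
Op 8: place BK@(0,3)
Per-piece attacks for W:
  WQ@(3,0): attacks (3,1) (3,2) (3,3) (4,0) (2,0) (1,0) (0,0) (4,1) (2,1) (1,2) (0,3) [ray(0,1) blocked at (3,3); ray(-1,1) blocked at (0,3)]
  WN@(4,2): attacks (3,4) (2,3) (3,0) (2,1)
Union (14 distinct): (0,0) (0,3) (1,0) (1,2) (2,0) (2,1) (2,3) (3,0) (3,1) (3,2) (3,3) (3,4) (4,0) (4,1)

Answer: 14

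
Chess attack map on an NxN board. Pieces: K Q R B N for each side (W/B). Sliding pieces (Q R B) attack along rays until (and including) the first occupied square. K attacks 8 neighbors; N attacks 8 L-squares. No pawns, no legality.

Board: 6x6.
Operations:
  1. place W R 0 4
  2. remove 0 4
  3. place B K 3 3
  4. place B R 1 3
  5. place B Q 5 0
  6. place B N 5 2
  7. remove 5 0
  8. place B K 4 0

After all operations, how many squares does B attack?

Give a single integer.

Op 1: place WR@(0,4)
Op 2: remove (0,4)
Op 3: place BK@(3,3)
Op 4: place BR@(1,3)
Op 5: place BQ@(5,0)
Op 6: place BN@(5,2)
Op 7: remove (5,0)
Op 8: place BK@(4,0)
Per-piece attacks for B:
  BR@(1,3): attacks (1,4) (1,5) (1,2) (1,1) (1,0) (2,3) (3,3) (0,3) [ray(1,0) blocked at (3,3)]
  BK@(3,3): attacks (3,4) (3,2) (4,3) (2,3) (4,4) (4,2) (2,4) (2,2)
  BK@(4,0): attacks (4,1) (5,0) (3,0) (5,1) (3,1)
  BN@(5,2): attacks (4,4) (3,3) (4,0) (3,1)
Union (21 distinct): (0,3) (1,0) (1,1) (1,2) (1,4) (1,5) (2,2) (2,3) (2,4) (3,0) (3,1) (3,2) (3,3) (3,4) (4,0) (4,1) (4,2) (4,3) (4,4) (5,0) (5,1)

Answer: 21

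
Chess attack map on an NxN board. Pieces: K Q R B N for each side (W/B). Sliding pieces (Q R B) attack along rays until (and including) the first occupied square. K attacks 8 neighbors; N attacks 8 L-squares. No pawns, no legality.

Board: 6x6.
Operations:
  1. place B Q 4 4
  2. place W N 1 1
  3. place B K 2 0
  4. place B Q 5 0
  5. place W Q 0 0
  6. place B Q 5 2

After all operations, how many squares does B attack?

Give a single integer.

Op 1: place BQ@(4,4)
Op 2: place WN@(1,1)
Op 3: place BK@(2,0)
Op 4: place BQ@(5,0)
Op 5: place WQ@(0,0)
Op 6: place BQ@(5,2)
Per-piece attacks for B:
  BK@(2,0): attacks (2,1) (3,0) (1,0) (3,1) (1,1)
  BQ@(4,4): attacks (4,5) (4,3) (4,2) (4,1) (4,0) (5,4) (3,4) (2,4) (1,4) (0,4) (5,5) (5,3) (3,5) (3,3) (2,2) (1,1) [ray(-1,-1) blocked at (1,1)]
  BQ@(5,0): attacks (5,1) (5,2) (4,0) (3,0) (2,0) (4,1) (3,2) (2,3) (1,4) (0,5) [ray(0,1) blocked at (5,2); ray(-1,0) blocked at (2,0)]
  BQ@(5,2): attacks (5,3) (5,4) (5,5) (5,1) (5,0) (4,2) (3,2) (2,2) (1,2) (0,2) (4,3) (3,4) (2,5) (4,1) (3,0) [ray(0,-1) blocked at (5,0)]
Union (30 distinct): (0,2) (0,4) (0,5) (1,0) (1,1) (1,2) (1,4) (2,0) (2,1) (2,2) (2,3) (2,4) (2,5) (3,0) (3,1) (3,2) (3,3) (3,4) (3,5) (4,0) (4,1) (4,2) (4,3) (4,5) (5,0) (5,1) (5,2) (5,3) (5,4) (5,5)

Answer: 30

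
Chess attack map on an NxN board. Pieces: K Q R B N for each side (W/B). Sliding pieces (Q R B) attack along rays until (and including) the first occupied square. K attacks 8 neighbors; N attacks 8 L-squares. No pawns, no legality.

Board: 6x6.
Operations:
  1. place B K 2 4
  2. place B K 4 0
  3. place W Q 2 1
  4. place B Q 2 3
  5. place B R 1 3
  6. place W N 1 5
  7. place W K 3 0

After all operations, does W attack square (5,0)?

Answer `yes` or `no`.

Op 1: place BK@(2,4)
Op 2: place BK@(4,0)
Op 3: place WQ@(2,1)
Op 4: place BQ@(2,3)
Op 5: place BR@(1,3)
Op 6: place WN@(1,5)
Op 7: place WK@(3,0)
Per-piece attacks for W:
  WN@(1,5): attacks (2,3) (3,4) (0,3)
  WQ@(2,1): attacks (2,2) (2,3) (2,0) (3,1) (4,1) (5,1) (1,1) (0,1) (3,2) (4,3) (5,4) (3,0) (1,2) (0,3) (1,0) [ray(0,1) blocked at (2,3); ray(1,-1) blocked at (3,0)]
  WK@(3,0): attacks (3,1) (4,0) (2,0) (4,1) (2,1)
W attacks (5,0): no

Answer: no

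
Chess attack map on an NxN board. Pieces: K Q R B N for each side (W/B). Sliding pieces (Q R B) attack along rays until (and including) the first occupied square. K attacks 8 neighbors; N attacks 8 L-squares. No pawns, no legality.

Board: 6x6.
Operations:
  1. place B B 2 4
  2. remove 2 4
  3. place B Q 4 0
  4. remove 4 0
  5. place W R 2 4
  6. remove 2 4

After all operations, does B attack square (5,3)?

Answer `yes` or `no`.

Answer: no

Derivation:
Op 1: place BB@(2,4)
Op 2: remove (2,4)
Op 3: place BQ@(4,0)
Op 4: remove (4,0)
Op 5: place WR@(2,4)
Op 6: remove (2,4)
Per-piece attacks for B:
B attacks (5,3): no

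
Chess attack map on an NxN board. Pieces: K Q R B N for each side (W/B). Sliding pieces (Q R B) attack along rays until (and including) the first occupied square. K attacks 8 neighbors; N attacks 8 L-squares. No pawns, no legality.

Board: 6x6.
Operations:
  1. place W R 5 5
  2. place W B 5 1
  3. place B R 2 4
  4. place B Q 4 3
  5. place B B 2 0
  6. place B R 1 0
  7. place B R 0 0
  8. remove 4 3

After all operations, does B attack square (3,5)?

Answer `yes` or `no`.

Answer: no

Derivation:
Op 1: place WR@(5,5)
Op 2: place WB@(5,1)
Op 3: place BR@(2,4)
Op 4: place BQ@(4,3)
Op 5: place BB@(2,0)
Op 6: place BR@(1,0)
Op 7: place BR@(0,0)
Op 8: remove (4,3)
Per-piece attacks for B:
  BR@(0,0): attacks (0,1) (0,2) (0,3) (0,4) (0,5) (1,0) [ray(1,0) blocked at (1,0)]
  BR@(1,0): attacks (1,1) (1,2) (1,3) (1,4) (1,5) (2,0) (0,0) [ray(1,0) blocked at (2,0); ray(-1,0) blocked at (0,0)]
  BB@(2,0): attacks (3,1) (4,2) (5,3) (1,1) (0,2)
  BR@(2,4): attacks (2,5) (2,3) (2,2) (2,1) (2,0) (3,4) (4,4) (5,4) (1,4) (0,4) [ray(0,-1) blocked at (2,0)]
B attacks (3,5): no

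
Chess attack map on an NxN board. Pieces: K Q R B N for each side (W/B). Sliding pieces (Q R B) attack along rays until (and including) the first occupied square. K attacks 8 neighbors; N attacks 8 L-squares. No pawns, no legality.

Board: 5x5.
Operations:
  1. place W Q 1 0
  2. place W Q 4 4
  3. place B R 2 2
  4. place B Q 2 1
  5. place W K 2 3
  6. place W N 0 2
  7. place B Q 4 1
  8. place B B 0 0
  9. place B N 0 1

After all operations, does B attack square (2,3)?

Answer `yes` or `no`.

Op 1: place WQ@(1,0)
Op 2: place WQ@(4,4)
Op 3: place BR@(2,2)
Op 4: place BQ@(2,1)
Op 5: place WK@(2,3)
Op 6: place WN@(0,2)
Op 7: place BQ@(4,1)
Op 8: place BB@(0,0)
Op 9: place BN@(0,1)
Per-piece attacks for B:
  BB@(0,0): attacks (1,1) (2,2) [ray(1,1) blocked at (2,2)]
  BN@(0,1): attacks (1,3) (2,2) (2,0)
  BQ@(2,1): attacks (2,2) (2,0) (3,1) (4,1) (1,1) (0,1) (3,2) (4,3) (3,0) (1,2) (0,3) (1,0) [ray(0,1) blocked at (2,2); ray(1,0) blocked at (4,1); ray(-1,0) blocked at (0,1); ray(-1,-1) blocked at (1,0)]
  BR@(2,2): attacks (2,3) (2,1) (3,2) (4,2) (1,2) (0,2) [ray(0,1) blocked at (2,3); ray(0,-1) blocked at (2,1); ray(-1,0) blocked at (0,2)]
  BQ@(4,1): attacks (4,2) (4,3) (4,4) (4,0) (3,1) (2,1) (3,2) (2,3) (3,0) [ray(0,1) blocked at (4,4); ray(-1,0) blocked at (2,1); ray(-1,1) blocked at (2,3)]
B attacks (2,3): yes

Answer: yes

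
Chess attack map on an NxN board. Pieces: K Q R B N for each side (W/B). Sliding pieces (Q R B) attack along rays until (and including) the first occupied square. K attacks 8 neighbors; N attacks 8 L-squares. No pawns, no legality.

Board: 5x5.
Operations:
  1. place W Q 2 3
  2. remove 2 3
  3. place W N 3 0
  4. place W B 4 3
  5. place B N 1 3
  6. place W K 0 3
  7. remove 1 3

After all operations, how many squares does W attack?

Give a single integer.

Op 1: place WQ@(2,3)
Op 2: remove (2,3)
Op 3: place WN@(3,0)
Op 4: place WB@(4,3)
Op 5: place BN@(1,3)
Op 6: place WK@(0,3)
Op 7: remove (1,3)
Per-piece attacks for W:
  WK@(0,3): attacks (0,4) (0,2) (1,3) (1,4) (1,2)
  WN@(3,0): attacks (4,2) (2,2) (1,1)
  WB@(4,3): attacks (3,4) (3,2) (2,1) (1,0)
Union (12 distinct): (0,2) (0,4) (1,0) (1,1) (1,2) (1,3) (1,4) (2,1) (2,2) (3,2) (3,4) (4,2)

Answer: 12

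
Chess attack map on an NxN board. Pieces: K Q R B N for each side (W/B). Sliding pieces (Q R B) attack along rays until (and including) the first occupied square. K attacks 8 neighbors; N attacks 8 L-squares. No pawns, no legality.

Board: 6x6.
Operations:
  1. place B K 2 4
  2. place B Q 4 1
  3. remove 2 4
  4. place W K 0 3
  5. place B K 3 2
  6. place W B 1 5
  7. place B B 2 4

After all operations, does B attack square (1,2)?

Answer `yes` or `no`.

Op 1: place BK@(2,4)
Op 2: place BQ@(4,1)
Op 3: remove (2,4)
Op 4: place WK@(0,3)
Op 5: place BK@(3,2)
Op 6: place WB@(1,5)
Op 7: place BB@(2,4)
Per-piece attacks for B:
  BB@(2,4): attacks (3,5) (3,3) (4,2) (5,1) (1,5) (1,3) (0,2) [ray(-1,1) blocked at (1,5)]
  BK@(3,2): attacks (3,3) (3,1) (4,2) (2,2) (4,3) (4,1) (2,3) (2,1)
  BQ@(4,1): attacks (4,2) (4,3) (4,4) (4,5) (4,0) (5,1) (3,1) (2,1) (1,1) (0,1) (5,2) (5,0) (3,2) (3,0) [ray(-1,1) blocked at (3,2)]
B attacks (1,2): no

Answer: no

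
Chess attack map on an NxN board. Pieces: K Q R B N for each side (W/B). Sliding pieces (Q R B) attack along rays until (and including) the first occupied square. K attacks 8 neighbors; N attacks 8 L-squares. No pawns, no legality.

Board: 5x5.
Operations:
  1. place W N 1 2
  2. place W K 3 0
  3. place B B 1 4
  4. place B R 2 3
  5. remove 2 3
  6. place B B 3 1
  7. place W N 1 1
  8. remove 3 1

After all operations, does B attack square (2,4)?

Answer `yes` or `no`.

Op 1: place WN@(1,2)
Op 2: place WK@(3,0)
Op 3: place BB@(1,4)
Op 4: place BR@(2,3)
Op 5: remove (2,3)
Op 6: place BB@(3,1)
Op 7: place WN@(1,1)
Op 8: remove (3,1)
Per-piece attacks for B:
  BB@(1,4): attacks (2,3) (3,2) (4,1) (0,3)
B attacks (2,4): no

Answer: no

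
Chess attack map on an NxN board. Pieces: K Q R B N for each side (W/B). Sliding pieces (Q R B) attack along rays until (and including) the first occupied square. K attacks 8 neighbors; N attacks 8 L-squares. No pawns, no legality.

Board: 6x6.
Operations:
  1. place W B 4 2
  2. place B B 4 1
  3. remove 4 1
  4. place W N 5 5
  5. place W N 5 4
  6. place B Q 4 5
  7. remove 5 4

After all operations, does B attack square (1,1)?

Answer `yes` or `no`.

Op 1: place WB@(4,2)
Op 2: place BB@(4,1)
Op 3: remove (4,1)
Op 4: place WN@(5,5)
Op 5: place WN@(5,4)
Op 6: place BQ@(4,5)
Op 7: remove (5,4)
Per-piece attacks for B:
  BQ@(4,5): attacks (4,4) (4,3) (4,2) (5,5) (3,5) (2,5) (1,5) (0,5) (5,4) (3,4) (2,3) (1,2) (0,1) [ray(0,-1) blocked at (4,2); ray(1,0) blocked at (5,5)]
B attacks (1,1): no

Answer: no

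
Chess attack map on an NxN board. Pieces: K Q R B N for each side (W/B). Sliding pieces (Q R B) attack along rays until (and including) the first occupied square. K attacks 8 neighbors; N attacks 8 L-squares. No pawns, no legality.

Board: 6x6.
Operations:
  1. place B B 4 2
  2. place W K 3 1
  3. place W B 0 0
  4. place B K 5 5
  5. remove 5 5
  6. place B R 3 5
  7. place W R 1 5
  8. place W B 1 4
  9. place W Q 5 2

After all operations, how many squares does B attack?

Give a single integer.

Answer: 11

Derivation:
Op 1: place BB@(4,2)
Op 2: place WK@(3,1)
Op 3: place WB@(0,0)
Op 4: place BK@(5,5)
Op 5: remove (5,5)
Op 6: place BR@(3,5)
Op 7: place WR@(1,5)
Op 8: place WB@(1,4)
Op 9: place WQ@(5,2)
Per-piece attacks for B:
  BR@(3,5): attacks (3,4) (3,3) (3,2) (3,1) (4,5) (5,5) (2,5) (1,5) [ray(0,-1) blocked at (3,1); ray(-1,0) blocked at (1,5)]
  BB@(4,2): attacks (5,3) (5,1) (3,3) (2,4) (1,5) (3,1) [ray(-1,1) blocked at (1,5); ray(-1,-1) blocked at (3,1)]
Union (11 distinct): (1,5) (2,4) (2,5) (3,1) (3,2) (3,3) (3,4) (4,5) (5,1) (5,3) (5,5)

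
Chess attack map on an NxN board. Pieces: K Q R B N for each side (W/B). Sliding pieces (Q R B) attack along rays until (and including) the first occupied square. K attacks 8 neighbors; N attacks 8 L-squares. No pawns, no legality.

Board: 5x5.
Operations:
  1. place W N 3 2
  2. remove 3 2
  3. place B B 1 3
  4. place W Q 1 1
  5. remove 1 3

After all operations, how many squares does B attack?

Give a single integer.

Op 1: place WN@(3,2)
Op 2: remove (3,2)
Op 3: place BB@(1,3)
Op 4: place WQ@(1,1)
Op 5: remove (1,3)
Per-piece attacks for B:
Union (0 distinct): (none)

Answer: 0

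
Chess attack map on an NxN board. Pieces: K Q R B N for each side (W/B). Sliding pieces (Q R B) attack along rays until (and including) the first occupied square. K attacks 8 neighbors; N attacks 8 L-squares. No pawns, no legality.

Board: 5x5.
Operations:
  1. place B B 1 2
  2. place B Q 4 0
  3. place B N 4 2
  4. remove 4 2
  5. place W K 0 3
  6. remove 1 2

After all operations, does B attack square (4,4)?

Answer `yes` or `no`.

Answer: yes

Derivation:
Op 1: place BB@(1,2)
Op 2: place BQ@(4,0)
Op 3: place BN@(4,2)
Op 4: remove (4,2)
Op 5: place WK@(0,3)
Op 6: remove (1,2)
Per-piece attacks for B:
  BQ@(4,0): attacks (4,1) (4,2) (4,3) (4,4) (3,0) (2,0) (1,0) (0,0) (3,1) (2,2) (1,3) (0,4)
B attacks (4,4): yes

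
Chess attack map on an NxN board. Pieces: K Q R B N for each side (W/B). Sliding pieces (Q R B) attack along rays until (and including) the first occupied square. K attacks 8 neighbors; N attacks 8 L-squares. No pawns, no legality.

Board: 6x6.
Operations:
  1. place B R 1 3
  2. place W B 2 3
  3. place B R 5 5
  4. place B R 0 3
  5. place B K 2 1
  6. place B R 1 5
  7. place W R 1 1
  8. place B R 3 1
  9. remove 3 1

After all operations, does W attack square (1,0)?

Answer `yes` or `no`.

Op 1: place BR@(1,3)
Op 2: place WB@(2,3)
Op 3: place BR@(5,5)
Op 4: place BR@(0,3)
Op 5: place BK@(2,1)
Op 6: place BR@(1,5)
Op 7: place WR@(1,1)
Op 8: place BR@(3,1)
Op 9: remove (3,1)
Per-piece attacks for W:
  WR@(1,1): attacks (1,2) (1,3) (1,0) (2,1) (0,1) [ray(0,1) blocked at (1,3); ray(1,0) blocked at (2,1)]
  WB@(2,3): attacks (3,4) (4,5) (3,2) (4,1) (5,0) (1,4) (0,5) (1,2) (0,1)
W attacks (1,0): yes

Answer: yes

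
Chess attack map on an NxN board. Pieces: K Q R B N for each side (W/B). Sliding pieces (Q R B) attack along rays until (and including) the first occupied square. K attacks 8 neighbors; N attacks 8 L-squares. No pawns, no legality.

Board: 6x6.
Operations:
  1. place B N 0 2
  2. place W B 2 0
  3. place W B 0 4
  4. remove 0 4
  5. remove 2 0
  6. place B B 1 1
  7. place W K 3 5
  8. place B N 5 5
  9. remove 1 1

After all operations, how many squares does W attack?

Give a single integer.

Op 1: place BN@(0,2)
Op 2: place WB@(2,0)
Op 3: place WB@(0,4)
Op 4: remove (0,4)
Op 5: remove (2,0)
Op 6: place BB@(1,1)
Op 7: place WK@(3,5)
Op 8: place BN@(5,5)
Op 9: remove (1,1)
Per-piece attacks for W:
  WK@(3,5): attacks (3,4) (4,5) (2,5) (4,4) (2,4)
Union (5 distinct): (2,4) (2,5) (3,4) (4,4) (4,5)

Answer: 5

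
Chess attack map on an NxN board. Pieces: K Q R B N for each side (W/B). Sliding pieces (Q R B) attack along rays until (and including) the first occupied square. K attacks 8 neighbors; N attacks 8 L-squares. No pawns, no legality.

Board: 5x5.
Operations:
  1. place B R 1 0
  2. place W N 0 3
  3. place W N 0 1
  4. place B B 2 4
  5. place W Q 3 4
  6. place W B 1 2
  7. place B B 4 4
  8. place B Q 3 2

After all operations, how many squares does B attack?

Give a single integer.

Op 1: place BR@(1,0)
Op 2: place WN@(0,3)
Op 3: place WN@(0,1)
Op 4: place BB@(2,4)
Op 5: place WQ@(3,4)
Op 6: place WB@(1,2)
Op 7: place BB@(4,4)
Op 8: place BQ@(3,2)
Per-piece attacks for B:
  BR@(1,0): attacks (1,1) (1,2) (2,0) (3,0) (4,0) (0,0) [ray(0,1) blocked at (1,2)]
  BB@(2,4): attacks (3,3) (4,2) (1,3) (0,2)
  BQ@(3,2): attacks (3,3) (3,4) (3,1) (3,0) (4,2) (2,2) (1,2) (4,3) (4,1) (2,3) (1,4) (2,1) (1,0) [ray(0,1) blocked at (3,4); ray(-1,0) blocked at (1,2); ray(-1,-1) blocked at (1,0)]
  BB@(4,4): attacks (3,3) (2,2) (1,1) (0,0)
Union (19 distinct): (0,0) (0,2) (1,0) (1,1) (1,2) (1,3) (1,4) (2,0) (2,1) (2,2) (2,3) (3,0) (3,1) (3,3) (3,4) (4,0) (4,1) (4,2) (4,3)

Answer: 19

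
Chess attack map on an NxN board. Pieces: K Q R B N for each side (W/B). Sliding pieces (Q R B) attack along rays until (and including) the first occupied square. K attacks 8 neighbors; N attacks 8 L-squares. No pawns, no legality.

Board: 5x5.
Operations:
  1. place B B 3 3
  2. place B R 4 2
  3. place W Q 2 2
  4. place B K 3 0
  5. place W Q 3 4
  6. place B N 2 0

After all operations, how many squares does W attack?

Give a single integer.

Answer: 19

Derivation:
Op 1: place BB@(3,3)
Op 2: place BR@(4,2)
Op 3: place WQ@(2,2)
Op 4: place BK@(3,0)
Op 5: place WQ@(3,4)
Op 6: place BN@(2,0)
Per-piece attacks for W:
  WQ@(2,2): attacks (2,3) (2,4) (2,1) (2,0) (3,2) (4,2) (1,2) (0,2) (3,3) (3,1) (4,0) (1,3) (0,4) (1,1) (0,0) [ray(0,-1) blocked at (2,0); ray(1,0) blocked at (4,2); ray(1,1) blocked at (3,3)]
  WQ@(3,4): attacks (3,3) (4,4) (2,4) (1,4) (0,4) (4,3) (2,3) (1,2) (0,1) [ray(0,-1) blocked at (3,3)]
Union (19 distinct): (0,0) (0,1) (0,2) (0,4) (1,1) (1,2) (1,3) (1,4) (2,0) (2,1) (2,3) (2,4) (3,1) (3,2) (3,3) (4,0) (4,2) (4,3) (4,4)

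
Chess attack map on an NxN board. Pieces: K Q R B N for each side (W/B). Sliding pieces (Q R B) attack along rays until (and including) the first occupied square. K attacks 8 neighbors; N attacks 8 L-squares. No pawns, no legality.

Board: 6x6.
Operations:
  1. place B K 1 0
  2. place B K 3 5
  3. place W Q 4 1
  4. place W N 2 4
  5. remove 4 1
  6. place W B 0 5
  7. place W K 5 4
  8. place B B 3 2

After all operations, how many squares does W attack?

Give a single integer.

Op 1: place BK@(1,0)
Op 2: place BK@(3,5)
Op 3: place WQ@(4,1)
Op 4: place WN@(2,4)
Op 5: remove (4,1)
Op 6: place WB@(0,5)
Op 7: place WK@(5,4)
Op 8: place BB@(3,2)
Per-piece attacks for W:
  WB@(0,5): attacks (1,4) (2,3) (3,2) [ray(1,-1) blocked at (3,2)]
  WN@(2,4): attacks (4,5) (0,5) (3,2) (4,3) (1,2) (0,3)
  WK@(5,4): attacks (5,5) (5,3) (4,4) (4,5) (4,3)
Union (11 distinct): (0,3) (0,5) (1,2) (1,4) (2,3) (3,2) (4,3) (4,4) (4,5) (5,3) (5,5)

Answer: 11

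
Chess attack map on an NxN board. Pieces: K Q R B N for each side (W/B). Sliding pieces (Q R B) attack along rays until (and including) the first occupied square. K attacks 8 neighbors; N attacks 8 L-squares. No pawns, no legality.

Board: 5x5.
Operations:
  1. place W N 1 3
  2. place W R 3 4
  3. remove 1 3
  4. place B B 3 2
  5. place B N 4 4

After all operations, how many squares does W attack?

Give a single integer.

Answer: 6

Derivation:
Op 1: place WN@(1,3)
Op 2: place WR@(3,4)
Op 3: remove (1,3)
Op 4: place BB@(3,2)
Op 5: place BN@(4,4)
Per-piece attacks for W:
  WR@(3,4): attacks (3,3) (3,2) (4,4) (2,4) (1,4) (0,4) [ray(0,-1) blocked at (3,2); ray(1,0) blocked at (4,4)]
Union (6 distinct): (0,4) (1,4) (2,4) (3,2) (3,3) (4,4)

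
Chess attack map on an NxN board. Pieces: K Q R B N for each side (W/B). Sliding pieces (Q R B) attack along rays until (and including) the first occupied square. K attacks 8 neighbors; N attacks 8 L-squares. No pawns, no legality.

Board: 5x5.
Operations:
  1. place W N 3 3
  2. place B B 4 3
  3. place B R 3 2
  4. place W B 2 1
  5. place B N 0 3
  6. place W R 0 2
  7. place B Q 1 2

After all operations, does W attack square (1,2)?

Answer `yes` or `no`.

Answer: yes

Derivation:
Op 1: place WN@(3,3)
Op 2: place BB@(4,3)
Op 3: place BR@(3,2)
Op 4: place WB@(2,1)
Op 5: place BN@(0,3)
Op 6: place WR@(0,2)
Op 7: place BQ@(1,2)
Per-piece attacks for W:
  WR@(0,2): attacks (0,3) (0,1) (0,0) (1,2) [ray(0,1) blocked at (0,3); ray(1,0) blocked at (1,2)]
  WB@(2,1): attacks (3,2) (3,0) (1,2) (1,0) [ray(1,1) blocked at (3,2); ray(-1,1) blocked at (1,2)]
  WN@(3,3): attacks (1,4) (4,1) (2,1) (1,2)
W attacks (1,2): yes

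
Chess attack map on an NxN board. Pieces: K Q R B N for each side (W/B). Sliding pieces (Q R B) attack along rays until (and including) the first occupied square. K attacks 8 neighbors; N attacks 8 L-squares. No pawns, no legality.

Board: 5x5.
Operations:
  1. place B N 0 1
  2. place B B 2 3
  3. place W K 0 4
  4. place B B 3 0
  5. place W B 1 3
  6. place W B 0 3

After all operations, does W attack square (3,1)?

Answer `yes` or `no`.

Op 1: place BN@(0,1)
Op 2: place BB@(2,3)
Op 3: place WK@(0,4)
Op 4: place BB@(3,0)
Op 5: place WB@(1,3)
Op 6: place WB@(0,3)
Per-piece attacks for W:
  WB@(0,3): attacks (1,4) (1,2) (2,1) (3,0) [ray(1,-1) blocked at (3,0)]
  WK@(0,4): attacks (0,3) (1,4) (1,3)
  WB@(1,3): attacks (2,4) (2,2) (3,1) (4,0) (0,4) (0,2) [ray(-1,1) blocked at (0,4)]
W attacks (3,1): yes

Answer: yes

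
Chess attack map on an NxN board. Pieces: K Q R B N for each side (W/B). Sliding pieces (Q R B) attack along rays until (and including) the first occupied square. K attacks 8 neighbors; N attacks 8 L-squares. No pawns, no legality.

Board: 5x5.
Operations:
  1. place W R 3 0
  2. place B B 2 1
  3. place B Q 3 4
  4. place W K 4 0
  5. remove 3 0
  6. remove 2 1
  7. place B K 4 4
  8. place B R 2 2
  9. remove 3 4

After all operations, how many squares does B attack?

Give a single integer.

Op 1: place WR@(3,0)
Op 2: place BB@(2,1)
Op 3: place BQ@(3,4)
Op 4: place WK@(4,0)
Op 5: remove (3,0)
Op 6: remove (2,1)
Op 7: place BK@(4,4)
Op 8: place BR@(2,2)
Op 9: remove (3,4)
Per-piece attacks for B:
  BR@(2,2): attacks (2,3) (2,4) (2,1) (2,0) (3,2) (4,2) (1,2) (0,2)
  BK@(4,4): attacks (4,3) (3,4) (3,3)
Union (11 distinct): (0,2) (1,2) (2,0) (2,1) (2,3) (2,4) (3,2) (3,3) (3,4) (4,2) (4,3)

Answer: 11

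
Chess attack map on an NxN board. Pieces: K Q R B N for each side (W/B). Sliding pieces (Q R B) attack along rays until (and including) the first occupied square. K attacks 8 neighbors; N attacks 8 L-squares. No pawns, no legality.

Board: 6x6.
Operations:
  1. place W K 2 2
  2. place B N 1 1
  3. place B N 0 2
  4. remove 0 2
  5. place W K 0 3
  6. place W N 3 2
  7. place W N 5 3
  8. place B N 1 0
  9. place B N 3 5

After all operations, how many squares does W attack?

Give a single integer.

Answer: 20

Derivation:
Op 1: place WK@(2,2)
Op 2: place BN@(1,1)
Op 3: place BN@(0,2)
Op 4: remove (0,2)
Op 5: place WK@(0,3)
Op 6: place WN@(3,2)
Op 7: place WN@(5,3)
Op 8: place BN@(1,0)
Op 9: place BN@(3,5)
Per-piece attacks for W:
  WK@(0,3): attacks (0,4) (0,2) (1,3) (1,4) (1,2)
  WK@(2,2): attacks (2,3) (2,1) (3,2) (1,2) (3,3) (3,1) (1,3) (1,1)
  WN@(3,2): attacks (4,4) (5,3) (2,4) (1,3) (4,0) (5,1) (2,0) (1,1)
  WN@(5,3): attacks (4,5) (3,4) (4,1) (3,2)
Union (20 distinct): (0,2) (0,4) (1,1) (1,2) (1,3) (1,4) (2,0) (2,1) (2,3) (2,4) (3,1) (3,2) (3,3) (3,4) (4,0) (4,1) (4,4) (4,5) (5,1) (5,3)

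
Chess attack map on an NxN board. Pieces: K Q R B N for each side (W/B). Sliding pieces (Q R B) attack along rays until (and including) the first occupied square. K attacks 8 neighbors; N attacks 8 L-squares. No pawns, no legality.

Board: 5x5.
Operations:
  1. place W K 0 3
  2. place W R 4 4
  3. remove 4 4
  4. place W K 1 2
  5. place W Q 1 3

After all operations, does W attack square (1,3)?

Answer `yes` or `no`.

Op 1: place WK@(0,3)
Op 2: place WR@(4,4)
Op 3: remove (4,4)
Op 4: place WK@(1,2)
Op 5: place WQ@(1,3)
Per-piece attacks for W:
  WK@(0,3): attacks (0,4) (0,2) (1,3) (1,4) (1,2)
  WK@(1,2): attacks (1,3) (1,1) (2,2) (0,2) (2,3) (2,1) (0,3) (0,1)
  WQ@(1,3): attacks (1,4) (1,2) (2,3) (3,3) (4,3) (0,3) (2,4) (2,2) (3,1) (4,0) (0,4) (0,2) [ray(0,-1) blocked at (1,2); ray(-1,0) blocked at (0,3)]
W attacks (1,3): yes

Answer: yes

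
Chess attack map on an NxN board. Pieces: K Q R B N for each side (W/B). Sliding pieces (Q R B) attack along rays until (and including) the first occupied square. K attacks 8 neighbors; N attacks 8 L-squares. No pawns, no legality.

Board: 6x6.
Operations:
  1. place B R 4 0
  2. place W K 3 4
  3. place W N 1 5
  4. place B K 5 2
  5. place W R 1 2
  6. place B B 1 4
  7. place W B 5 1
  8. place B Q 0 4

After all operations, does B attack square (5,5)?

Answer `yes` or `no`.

Answer: no

Derivation:
Op 1: place BR@(4,0)
Op 2: place WK@(3,4)
Op 3: place WN@(1,5)
Op 4: place BK@(5,2)
Op 5: place WR@(1,2)
Op 6: place BB@(1,4)
Op 7: place WB@(5,1)
Op 8: place BQ@(0,4)
Per-piece attacks for B:
  BQ@(0,4): attacks (0,5) (0,3) (0,2) (0,1) (0,0) (1,4) (1,5) (1,3) (2,2) (3,1) (4,0) [ray(1,0) blocked at (1,4); ray(1,1) blocked at (1,5); ray(1,-1) blocked at (4,0)]
  BB@(1,4): attacks (2,5) (2,3) (3,2) (4,1) (5,0) (0,5) (0,3)
  BR@(4,0): attacks (4,1) (4,2) (4,3) (4,4) (4,5) (5,0) (3,0) (2,0) (1,0) (0,0)
  BK@(5,2): attacks (5,3) (5,1) (4,2) (4,3) (4,1)
B attacks (5,5): no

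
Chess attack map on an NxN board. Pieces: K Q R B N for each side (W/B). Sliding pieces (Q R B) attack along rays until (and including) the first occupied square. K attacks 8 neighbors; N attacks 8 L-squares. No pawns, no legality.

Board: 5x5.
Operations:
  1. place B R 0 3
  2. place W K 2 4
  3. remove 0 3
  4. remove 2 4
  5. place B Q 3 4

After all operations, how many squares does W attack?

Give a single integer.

Op 1: place BR@(0,3)
Op 2: place WK@(2,4)
Op 3: remove (0,3)
Op 4: remove (2,4)
Op 5: place BQ@(3,4)
Per-piece attacks for W:
Union (0 distinct): (none)

Answer: 0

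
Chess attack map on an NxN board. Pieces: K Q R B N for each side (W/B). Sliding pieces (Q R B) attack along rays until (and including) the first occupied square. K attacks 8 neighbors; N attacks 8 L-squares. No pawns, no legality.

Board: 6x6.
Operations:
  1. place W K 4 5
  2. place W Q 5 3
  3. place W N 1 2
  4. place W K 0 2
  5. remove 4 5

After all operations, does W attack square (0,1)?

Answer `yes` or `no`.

Op 1: place WK@(4,5)
Op 2: place WQ@(5,3)
Op 3: place WN@(1,2)
Op 4: place WK@(0,2)
Op 5: remove (4,5)
Per-piece attacks for W:
  WK@(0,2): attacks (0,3) (0,1) (1,2) (1,3) (1,1)
  WN@(1,2): attacks (2,4) (3,3) (0,4) (2,0) (3,1) (0,0)
  WQ@(5,3): attacks (5,4) (5,5) (5,2) (5,1) (5,0) (4,3) (3,3) (2,3) (1,3) (0,3) (4,4) (3,5) (4,2) (3,1) (2,0)
W attacks (0,1): yes

Answer: yes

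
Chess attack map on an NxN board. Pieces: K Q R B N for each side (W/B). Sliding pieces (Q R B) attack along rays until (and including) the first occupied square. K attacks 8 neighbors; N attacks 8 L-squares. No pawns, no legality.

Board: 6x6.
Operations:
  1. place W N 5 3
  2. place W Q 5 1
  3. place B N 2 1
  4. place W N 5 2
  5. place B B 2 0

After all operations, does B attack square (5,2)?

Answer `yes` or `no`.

Op 1: place WN@(5,3)
Op 2: place WQ@(5,1)
Op 3: place BN@(2,1)
Op 4: place WN@(5,2)
Op 5: place BB@(2,0)
Per-piece attacks for B:
  BB@(2,0): attacks (3,1) (4,2) (5,3) (1,1) (0,2) [ray(1,1) blocked at (5,3)]
  BN@(2,1): attacks (3,3) (4,2) (1,3) (0,2) (4,0) (0,0)
B attacks (5,2): no

Answer: no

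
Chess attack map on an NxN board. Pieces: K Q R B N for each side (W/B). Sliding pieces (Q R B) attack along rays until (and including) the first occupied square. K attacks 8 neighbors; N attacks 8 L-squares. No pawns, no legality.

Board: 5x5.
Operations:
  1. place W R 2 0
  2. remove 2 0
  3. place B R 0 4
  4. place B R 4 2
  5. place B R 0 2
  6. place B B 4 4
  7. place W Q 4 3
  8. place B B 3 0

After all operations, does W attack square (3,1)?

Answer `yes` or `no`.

Answer: no

Derivation:
Op 1: place WR@(2,0)
Op 2: remove (2,0)
Op 3: place BR@(0,4)
Op 4: place BR@(4,2)
Op 5: place BR@(0,2)
Op 6: place BB@(4,4)
Op 7: place WQ@(4,3)
Op 8: place BB@(3,0)
Per-piece attacks for W:
  WQ@(4,3): attacks (4,4) (4,2) (3,3) (2,3) (1,3) (0,3) (3,4) (3,2) (2,1) (1,0) [ray(0,1) blocked at (4,4); ray(0,-1) blocked at (4,2)]
W attacks (3,1): no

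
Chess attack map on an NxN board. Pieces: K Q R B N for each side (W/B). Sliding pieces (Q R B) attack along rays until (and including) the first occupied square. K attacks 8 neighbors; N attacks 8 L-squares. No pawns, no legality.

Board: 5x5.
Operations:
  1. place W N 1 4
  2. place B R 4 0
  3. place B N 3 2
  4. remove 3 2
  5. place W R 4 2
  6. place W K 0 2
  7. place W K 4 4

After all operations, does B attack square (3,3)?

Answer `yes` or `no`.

Answer: no

Derivation:
Op 1: place WN@(1,4)
Op 2: place BR@(4,0)
Op 3: place BN@(3,2)
Op 4: remove (3,2)
Op 5: place WR@(4,2)
Op 6: place WK@(0,2)
Op 7: place WK@(4,4)
Per-piece attacks for B:
  BR@(4,0): attacks (4,1) (4,2) (3,0) (2,0) (1,0) (0,0) [ray(0,1) blocked at (4,2)]
B attacks (3,3): no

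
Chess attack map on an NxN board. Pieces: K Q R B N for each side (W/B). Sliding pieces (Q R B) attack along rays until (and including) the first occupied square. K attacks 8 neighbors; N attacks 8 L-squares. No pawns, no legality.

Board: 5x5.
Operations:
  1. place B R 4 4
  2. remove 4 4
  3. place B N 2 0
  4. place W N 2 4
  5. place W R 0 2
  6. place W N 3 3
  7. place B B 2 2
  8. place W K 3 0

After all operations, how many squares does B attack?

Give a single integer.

Op 1: place BR@(4,4)
Op 2: remove (4,4)
Op 3: place BN@(2,0)
Op 4: place WN@(2,4)
Op 5: place WR@(0,2)
Op 6: place WN@(3,3)
Op 7: place BB@(2,2)
Op 8: place WK@(3,0)
Per-piece attacks for B:
  BN@(2,0): attacks (3,2) (4,1) (1,2) (0,1)
  BB@(2,2): attacks (3,3) (3,1) (4,0) (1,3) (0,4) (1,1) (0,0) [ray(1,1) blocked at (3,3)]
Union (11 distinct): (0,0) (0,1) (0,4) (1,1) (1,2) (1,3) (3,1) (3,2) (3,3) (4,0) (4,1)

Answer: 11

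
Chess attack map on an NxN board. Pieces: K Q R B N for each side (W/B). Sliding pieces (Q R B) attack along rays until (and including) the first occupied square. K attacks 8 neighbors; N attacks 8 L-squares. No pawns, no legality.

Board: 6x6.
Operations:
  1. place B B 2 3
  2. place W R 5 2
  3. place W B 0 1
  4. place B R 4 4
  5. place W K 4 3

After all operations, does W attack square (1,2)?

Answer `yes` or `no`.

Answer: yes

Derivation:
Op 1: place BB@(2,3)
Op 2: place WR@(5,2)
Op 3: place WB@(0,1)
Op 4: place BR@(4,4)
Op 5: place WK@(4,3)
Per-piece attacks for W:
  WB@(0,1): attacks (1,2) (2,3) (1,0) [ray(1,1) blocked at (2,3)]
  WK@(4,3): attacks (4,4) (4,2) (5,3) (3,3) (5,4) (5,2) (3,4) (3,2)
  WR@(5,2): attacks (5,3) (5,4) (5,5) (5,1) (5,0) (4,2) (3,2) (2,2) (1,2) (0,2)
W attacks (1,2): yes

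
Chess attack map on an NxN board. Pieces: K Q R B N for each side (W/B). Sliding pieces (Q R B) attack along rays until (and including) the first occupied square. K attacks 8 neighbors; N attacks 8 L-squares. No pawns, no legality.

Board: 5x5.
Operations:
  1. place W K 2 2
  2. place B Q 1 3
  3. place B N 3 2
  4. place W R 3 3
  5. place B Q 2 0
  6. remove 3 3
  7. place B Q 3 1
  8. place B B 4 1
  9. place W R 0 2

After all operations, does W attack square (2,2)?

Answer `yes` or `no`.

Answer: yes

Derivation:
Op 1: place WK@(2,2)
Op 2: place BQ@(1,3)
Op 3: place BN@(3,2)
Op 4: place WR@(3,3)
Op 5: place BQ@(2,0)
Op 6: remove (3,3)
Op 7: place BQ@(3,1)
Op 8: place BB@(4,1)
Op 9: place WR@(0,2)
Per-piece attacks for W:
  WR@(0,2): attacks (0,3) (0,4) (0,1) (0,0) (1,2) (2,2) [ray(1,0) blocked at (2,2)]
  WK@(2,2): attacks (2,3) (2,1) (3,2) (1,2) (3,3) (3,1) (1,3) (1,1)
W attacks (2,2): yes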